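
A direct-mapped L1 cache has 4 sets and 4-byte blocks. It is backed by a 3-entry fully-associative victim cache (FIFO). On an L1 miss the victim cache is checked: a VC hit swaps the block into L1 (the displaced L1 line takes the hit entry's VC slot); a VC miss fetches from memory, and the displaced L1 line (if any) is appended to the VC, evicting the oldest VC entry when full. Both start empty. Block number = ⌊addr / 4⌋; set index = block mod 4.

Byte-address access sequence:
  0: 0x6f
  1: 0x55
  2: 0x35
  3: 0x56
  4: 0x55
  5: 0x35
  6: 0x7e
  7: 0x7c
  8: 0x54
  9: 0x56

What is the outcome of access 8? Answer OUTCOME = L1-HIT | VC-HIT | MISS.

  [0] addr=0x6f blk=27 s=3: MISS | VC []
  [1] addr=0x55 blk=21 s=1: MISS | VC []
  [2] addr=0x35 blk=13 s=1: MISS | VC [21]
  [3] addr=0x56 blk=21 s=1: VC-HIT | VC [13]
  [4] addr=0x55 blk=21 s=1: L1-HIT | VC [13]
  [5] addr=0x35 blk=13 s=1: VC-HIT | VC [21]
  [6] addr=0x7e blk=31 s=3: MISS | VC [21, 27]
  [7] addr=0x7c blk=31 s=3: L1-HIT | VC [21, 27]
  [8] addr=0x54 blk=21 s=1: VC-HIT | VC [13, 27]
  [9] addr=0x56 blk=21 s=1: L1-HIT | VC [13, 27]

OUTCOME = VC-HIT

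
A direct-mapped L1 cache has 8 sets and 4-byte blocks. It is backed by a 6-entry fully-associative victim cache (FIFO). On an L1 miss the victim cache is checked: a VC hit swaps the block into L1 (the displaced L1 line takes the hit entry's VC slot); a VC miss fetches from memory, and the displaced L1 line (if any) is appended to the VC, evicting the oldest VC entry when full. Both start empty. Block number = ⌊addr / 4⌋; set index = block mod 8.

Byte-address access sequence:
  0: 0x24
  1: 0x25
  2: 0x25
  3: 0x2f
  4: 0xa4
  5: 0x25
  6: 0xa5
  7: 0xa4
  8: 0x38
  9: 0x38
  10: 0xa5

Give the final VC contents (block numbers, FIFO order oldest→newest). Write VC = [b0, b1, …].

#0 0x24→b9/s1 MISS; vc=[]
#1 0x25→b9/s1 L1-HIT; vc=[]
#2 0x25→b9/s1 L1-HIT; vc=[]
#3 0x2f→b11/s3 MISS; vc=[]
#4 0xa4→b41/s1 MISS; vc=[9]
#5 0x25→b9/s1 VC-HIT; vc=[41]
#6 0xa5→b41/s1 VC-HIT; vc=[9]
#7 0xa4→b41/s1 L1-HIT; vc=[9]
#8 0x38→b14/s6 MISS; vc=[9]
#9 0x38→b14/s6 L1-HIT; vc=[9]
#10 0xa5→b41/s1 L1-HIT; vc=[9]

VC = [9]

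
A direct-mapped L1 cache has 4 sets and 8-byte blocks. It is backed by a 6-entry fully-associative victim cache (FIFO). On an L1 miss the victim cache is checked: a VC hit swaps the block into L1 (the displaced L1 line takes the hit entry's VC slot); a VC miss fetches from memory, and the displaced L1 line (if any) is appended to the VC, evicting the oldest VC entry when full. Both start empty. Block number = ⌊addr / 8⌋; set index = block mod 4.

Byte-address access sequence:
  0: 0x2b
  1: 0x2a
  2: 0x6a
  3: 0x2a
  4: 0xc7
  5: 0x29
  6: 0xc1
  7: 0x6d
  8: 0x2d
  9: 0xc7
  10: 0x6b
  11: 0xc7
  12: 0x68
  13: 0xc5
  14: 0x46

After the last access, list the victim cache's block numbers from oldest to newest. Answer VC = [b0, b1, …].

VC = [5, 24]

  [0] addr=0x2b blk=5 s=1: MISS | VC []
  [1] addr=0x2a blk=5 s=1: L1-HIT | VC []
  [2] addr=0x6a blk=13 s=1: MISS | VC [5]
  [3] addr=0x2a blk=5 s=1: VC-HIT | VC [13]
  [4] addr=0xc7 blk=24 s=0: MISS | VC [13]
  [5] addr=0x29 blk=5 s=1: L1-HIT | VC [13]
  [6] addr=0xc1 blk=24 s=0: L1-HIT | VC [13]
  [7] addr=0x6d blk=13 s=1: VC-HIT | VC [5]
  [8] addr=0x2d blk=5 s=1: VC-HIT | VC [13]
  [9] addr=0xc7 blk=24 s=0: L1-HIT | VC [13]
  [10] addr=0x6b blk=13 s=1: VC-HIT | VC [5]
  [11] addr=0xc7 blk=24 s=0: L1-HIT | VC [5]
  [12] addr=0x68 blk=13 s=1: L1-HIT | VC [5]
  [13] addr=0xc5 blk=24 s=0: L1-HIT | VC [5]
  [14] addr=0x46 blk=8 s=0: MISS | VC [5, 24]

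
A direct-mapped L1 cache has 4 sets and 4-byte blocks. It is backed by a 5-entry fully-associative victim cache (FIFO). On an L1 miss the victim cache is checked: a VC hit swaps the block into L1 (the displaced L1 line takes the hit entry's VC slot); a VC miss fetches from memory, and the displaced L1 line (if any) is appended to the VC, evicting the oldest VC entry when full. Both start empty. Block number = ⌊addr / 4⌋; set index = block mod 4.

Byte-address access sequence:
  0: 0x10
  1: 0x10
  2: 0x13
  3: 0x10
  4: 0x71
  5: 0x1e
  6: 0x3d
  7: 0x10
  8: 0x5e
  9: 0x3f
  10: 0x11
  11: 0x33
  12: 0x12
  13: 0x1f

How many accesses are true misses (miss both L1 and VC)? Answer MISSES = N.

MISSES = 6

  [0] addr=0x10 blk=4 s=0: MISS | VC []
  [1] addr=0x10 blk=4 s=0: L1-HIT | VC []
  [2] addr=0x13 blk=4 s=0: L1-HIT | VC []
  [3] addr=0x10 blk=4 s=0: L1-HIT | VC []
  [4] addr=0x71 blk=28 s=0: MISS | VC [4]
  [5] addr=0x1e blk=7 s=3: MISS | VC [4]
  [6] addr=0x3d blk=15 s=3: MISS | VC [4, 7]
  [7] addr=0x10 blk=4 s=0: VC-HIT | VC [28, 7]
  [8] addr=0x5e blk=23 s=3: MISS | VC [28, 7, 15]
  [9] addr=0x3f blk=15 s=3: VC-HIT | VC [28, 7, 23]
  [10] addr=0x11 blk=4 s=0: L1-HIT | VC [28, 7, 23]
  [11] addr=0x33 blk=12 s=0: MISS | VC [28, 7, 23, 4]
  [12] addr=0x12 blk=4 s=0: VC-HIT | VC [28, 7, 23, 12]
  [13] addr=0x1f blk=7 s=3: VC-HIT | VC [28, 15, 23, 12]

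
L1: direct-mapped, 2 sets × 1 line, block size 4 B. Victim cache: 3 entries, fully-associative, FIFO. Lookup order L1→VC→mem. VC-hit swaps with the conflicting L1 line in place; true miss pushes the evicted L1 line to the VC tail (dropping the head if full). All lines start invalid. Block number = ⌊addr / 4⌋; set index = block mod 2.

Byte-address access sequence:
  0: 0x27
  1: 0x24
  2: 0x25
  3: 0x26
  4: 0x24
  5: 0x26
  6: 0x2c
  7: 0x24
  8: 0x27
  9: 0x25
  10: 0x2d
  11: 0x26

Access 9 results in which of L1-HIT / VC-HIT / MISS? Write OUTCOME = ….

#0 0x27→b9/s1 MISS; vc=[]
#1 0x24→b9/s1 L1-HIT; vc=[]
#2 0x25→b9/s1 L1-HIT; vc=[]
#3 0x26→b9/s1 L1-HIT; vc=[]
#4 0x24→b9/s1 L1-HIT; vc=[]
#5 0x26→b9/s1 L1-HIT; vc=[]
#6 0x2c→b11/s1 MISS; vc=[9]
#7 0x24→b9/s1 VC-HIT; vc=[11]
#8 0x27→b9/s1 L1-HIT; vc=[11]
#9 0x25→b9/s1 L1-HIT; vc=[11]
#10 0x2d→b11/s1 VC-HIT; vc=[9]
#11 0x26→b9/s1 VC-HIT; vc=[11]

OUTCOME = L1-HIT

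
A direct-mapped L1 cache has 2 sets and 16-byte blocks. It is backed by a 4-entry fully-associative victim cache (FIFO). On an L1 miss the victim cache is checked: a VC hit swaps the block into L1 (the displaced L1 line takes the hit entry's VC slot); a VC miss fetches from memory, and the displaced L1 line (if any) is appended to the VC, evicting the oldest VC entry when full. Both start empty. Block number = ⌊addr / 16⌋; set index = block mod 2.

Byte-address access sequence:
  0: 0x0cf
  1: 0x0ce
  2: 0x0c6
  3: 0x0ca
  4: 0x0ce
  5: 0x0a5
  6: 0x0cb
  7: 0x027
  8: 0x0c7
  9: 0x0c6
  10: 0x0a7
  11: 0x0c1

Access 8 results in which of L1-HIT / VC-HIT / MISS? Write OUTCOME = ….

OUTCOME = VC-HIT

  [0] addr=0xcf blk=12 s=0: MISS | VC []
  [1] addr=0xce blk=12 s=0: L1-HIT | VC []
  [2] addr=0xc6 blk=12 s=0: L1-HIT | VC []
  [3] addr=0xca blk=12 s=0: L1-HIT | VC []
  [4] addr=0xce blk=12 s=0: L1-HIT | VC []
  [5] addr=0xa5 blk=10 s=0: MISS | VC [12]
  [6] addr=0xcb blk=12 s=0: VC-HIT | VC [10]
  [7] addr=0x27 blk=2 s=0: MISS | VC [10, 12]
  [8] addr=0xc7 blk=12 s=0: VC-HIT | VC [10, 2]
  [9] addr=0xc6 blk=12 s=0: L1-HIT | VC [10, 2]
  [10] addr=0xa7 blk=10 s=0: VC-HIT | VC [12, 2]
  [11] addr=0xc1 blk=12 s=0: VC-HIT | VC [10, 2]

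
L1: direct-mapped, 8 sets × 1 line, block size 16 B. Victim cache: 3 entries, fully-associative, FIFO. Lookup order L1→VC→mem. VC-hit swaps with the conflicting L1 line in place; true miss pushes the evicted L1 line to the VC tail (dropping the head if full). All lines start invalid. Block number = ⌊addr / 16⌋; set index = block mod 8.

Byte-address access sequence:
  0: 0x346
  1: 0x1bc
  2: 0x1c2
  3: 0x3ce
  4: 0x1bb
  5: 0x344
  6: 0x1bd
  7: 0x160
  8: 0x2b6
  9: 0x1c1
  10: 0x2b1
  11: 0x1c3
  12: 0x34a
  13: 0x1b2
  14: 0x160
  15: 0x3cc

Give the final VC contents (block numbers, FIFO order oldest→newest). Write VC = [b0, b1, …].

  [0] addr=0x346 blk=52 s=4: MISS | VC []
  [1] addr=0x1bc blk=27 s=3: MISS | VC []
  [2] addr=0x1c2 blk=28 s=4: MISS | VC [52]
  [3] addr=0x3ce blk=60 s=4: MISS | VC [52, 28]
  [4] addr=0x1bb blk=27 s=3: L1-HIT | VC [52, 28]
  [5] addr=0x344 blk=52 s=4: VC-HIT | VC [60, 28]
  [6] addr=0x1bd blk=27 s=3: L1-HIT | VC [60, 28]
  [7] addr=0x160 blk=22 s=6: MISS | VC [60, 28]
  [8] addr=0x2b6 blk=43 s=3: MISS | VC [60, 28, 27]
  [9] addr=0x1c1 blk=28 s=4: VC-HIT | VC [60, 52, 27]
  [10] addr=0x2b1 blk=43 s=3: L1-HIT | VC [60, 52, 27]
  [11] addr=0x1c3 blk=28 s=4: L1-HIT | VC [60, 52, 27]
  [12] addr=0x34a blk=52 s=4: VC-HIT | VC [60, 28, 27]
  [13] addr=0x1b2 blk=27 s=3: VC-HIT | VC [60, 28, 43]
  [14] addr=0x160 blk=22 s=6: L1-HIT | VC [60, 28, 43]
  [15] addr=0x3cc blk=60 s=4: VC-HIT | VC [52, 28, 43]

VC = [52, 28, 43]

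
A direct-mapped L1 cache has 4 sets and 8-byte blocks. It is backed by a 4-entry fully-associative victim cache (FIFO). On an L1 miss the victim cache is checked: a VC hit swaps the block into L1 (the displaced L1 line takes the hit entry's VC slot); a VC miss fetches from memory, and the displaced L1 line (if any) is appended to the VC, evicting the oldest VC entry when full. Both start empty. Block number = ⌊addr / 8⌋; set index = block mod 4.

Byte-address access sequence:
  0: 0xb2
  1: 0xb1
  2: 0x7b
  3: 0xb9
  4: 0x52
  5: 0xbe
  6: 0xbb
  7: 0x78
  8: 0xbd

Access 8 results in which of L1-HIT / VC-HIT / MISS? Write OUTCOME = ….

  [0] addr=0xb2 blk=22 s=2: MISS | VC []
  [1] addr=0xb1 blk=22 s=2: L1-HIT | VC []
  [2] addr=0x7b blk=15 s=3: MISS | VC []
  [3] addr=0xb9 blk=23 s=3: MISS | VC [15]
  [4] addr=0x52 blk=10 s=2: MISS | VC [15, 22]
  [5] addr=0xbe blk=23 s=3: L1-HIT | VC [15, 22]
  [6] addr=0xbb blk=23 s=3: L1-HIT | VC [15, 22]
  [7] addr=0x78 blk=15 s=3: VC-HIT | VC [23, 22]
  [8] addr=0xbd blk=23 s=3: VC-HIT | VC [15, 22]

OUTCOME = VC-HIT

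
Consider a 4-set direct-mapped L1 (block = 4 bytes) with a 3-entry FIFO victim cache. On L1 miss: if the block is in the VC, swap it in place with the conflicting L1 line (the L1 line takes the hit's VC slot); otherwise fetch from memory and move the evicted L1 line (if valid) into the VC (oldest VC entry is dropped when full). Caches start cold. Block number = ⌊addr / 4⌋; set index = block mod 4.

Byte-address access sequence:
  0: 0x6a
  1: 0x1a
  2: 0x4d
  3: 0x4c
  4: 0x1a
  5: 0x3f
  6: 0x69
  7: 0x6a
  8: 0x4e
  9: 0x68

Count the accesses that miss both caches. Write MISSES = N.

  [0] addr=0x6a blk=26 s=2: MISS | VC []
  [1] addr=0x1a blk=6 s=2: MISS | VC [26]
  [2] addr=0x4d blk=19 s=3: MISS | VC [26]
  [3] addr=0x4c blk=19 s=3: L1-HIT | VC [26]
  [4] addr=0x1a blk=6 s=2: L1-HIT | VC [26]
  [5] addr=0x3f blk=15 s=3: MISS | VC [26, 19]
  [6] addr=0x69 blk=26 s=2: VC-HIT | VC [6, 19]
  [7] addr=0x6a blk=26 s=2: L1-HIT | VC [6, 19]
  [8] addr=0x4e blk=19 s=3: VC-HIT | VC [6, 15]
  [9] addr=0x68 blk=26 s=2: L1-HIT | VC [6, 15]

MISSES = 4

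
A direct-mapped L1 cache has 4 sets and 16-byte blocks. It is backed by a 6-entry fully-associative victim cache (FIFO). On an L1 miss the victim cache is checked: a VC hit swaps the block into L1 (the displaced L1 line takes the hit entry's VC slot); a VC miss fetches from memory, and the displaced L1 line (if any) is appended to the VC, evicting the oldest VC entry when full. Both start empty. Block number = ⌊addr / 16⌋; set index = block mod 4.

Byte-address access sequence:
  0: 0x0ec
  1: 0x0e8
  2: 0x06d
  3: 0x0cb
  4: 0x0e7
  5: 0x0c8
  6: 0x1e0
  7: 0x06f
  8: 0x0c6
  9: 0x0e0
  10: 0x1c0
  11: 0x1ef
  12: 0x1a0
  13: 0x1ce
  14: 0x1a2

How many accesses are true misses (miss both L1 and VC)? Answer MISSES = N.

  [0] addr=0xec blk=14 s=2: MISS | VC []
  [1] addr=0xe8 blk=14 s=2: L1-HIT | VC []
  [2] addr=0x6d blk=6 s=2: MISS | VC [14]
  [3] addr=0xcb blk=12 s=0: MISS | VC [14]
  [4] addr=0xe7 blk=14 s=2: VC-HIT | VC [6]
  [5] addr=0xc8 blk=12 s=0: L1-HIT | VC [6]
  [6] addr=0x1e0 blk=30 s=2: MISS | VC [6, 14]
  [7] addr=0x6f blk=6 s=2: VC-HIT | VC [30, 14]
  [8] addr=0xc6 blk=12 s=0: L1-HIT | VC [30, 14]
  [9] addr=0xe0 blk=14 s=2: VC-HIT | VC [30, 6]
  [10] addr=0x1c0 blk=28 s=0: MISS | VC [30, 6, 12]
  [11] addr=0x1ef blk=30 s=2: VC-HIT | VC [14, 6, 12]
  [12] addr=0x1a0 blk=26 s=2: MISS | VC [14, 6, 12, 30]
  [13] addr=0x1ce blk=28 s=0: L1-HIT | VC [14, 6, 12, 30]
  [14] addr=0x1a2 blk=26 s=2: L1-HIT | VC [14, 6, 12, 30]

MISSES = 6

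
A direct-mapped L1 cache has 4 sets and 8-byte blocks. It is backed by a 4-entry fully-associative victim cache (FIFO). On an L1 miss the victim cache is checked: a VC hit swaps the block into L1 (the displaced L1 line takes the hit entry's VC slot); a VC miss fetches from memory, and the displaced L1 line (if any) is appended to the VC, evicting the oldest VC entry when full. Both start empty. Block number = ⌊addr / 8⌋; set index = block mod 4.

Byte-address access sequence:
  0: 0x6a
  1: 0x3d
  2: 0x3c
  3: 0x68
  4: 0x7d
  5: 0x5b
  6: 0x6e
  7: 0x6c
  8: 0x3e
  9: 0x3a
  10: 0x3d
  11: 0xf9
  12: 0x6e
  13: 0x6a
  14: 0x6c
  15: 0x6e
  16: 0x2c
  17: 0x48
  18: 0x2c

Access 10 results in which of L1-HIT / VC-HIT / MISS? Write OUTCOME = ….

OUTCOME = L1-HIT

  [0] addr=0x6a blk=13 s=1: MISS | VC []
  [1] addr=0x3d blk=7 s=3: MISS | VC []
  [2] addr=0x3c blk=7 s=3: L1-HIT | VC []
  [3] addr=0x68 blk=13 s=1: L1-HIT | VC []
  [4] addr=0x7d blk=15 s=3: MISS | VC [7]
  [5] addr=0x5b blk=11 s=3: MISS | VC [7, 15]
  [6] addr=0x6e blk=13 s=1: L1-HIT | VC [7, 15]
  [7] addr=0x6c blk=13 s=1: L1-HIT | VC [7, 15]
  [8] addr=0x3e blk=7 s=3: VC-HIT | VC [11, 15]
  [9] addr=0x3a blk=7 s=3: L1-HIT | VC [11, 15]
  [10] addr=0x3d blk=7 s=3: L1-HIT | VC [11, 15]
  [11] addr=0xf9 blk=31 s=3: MISS | VC [11, 15, 7]
  [12] addr=0x6e blk=13 s=1: L1-HIT | VC [11, 15, 7]
  [13] addr=0x6a blk=13 s=1: L1-HIT | VC [11, 15, 7]
  [14] addr=0x6c blk=13 s=1: L1-HIT | VC [11, 15, 7]
  [15] addr=0x6e blk=13 s=1: L1-HIT | VC [11, 15, 7]
  [16] addr=0x2c blk=5 s=1: MISS | VC [11, 15, 7, 13]
  [17] addr=0x48 blk=9 s=1: MISS | VC [15, 7, 13, 5]
  [18] addr=0x2c blk=5 s=1: VC-HIT | VC [15, 7, 13, 9]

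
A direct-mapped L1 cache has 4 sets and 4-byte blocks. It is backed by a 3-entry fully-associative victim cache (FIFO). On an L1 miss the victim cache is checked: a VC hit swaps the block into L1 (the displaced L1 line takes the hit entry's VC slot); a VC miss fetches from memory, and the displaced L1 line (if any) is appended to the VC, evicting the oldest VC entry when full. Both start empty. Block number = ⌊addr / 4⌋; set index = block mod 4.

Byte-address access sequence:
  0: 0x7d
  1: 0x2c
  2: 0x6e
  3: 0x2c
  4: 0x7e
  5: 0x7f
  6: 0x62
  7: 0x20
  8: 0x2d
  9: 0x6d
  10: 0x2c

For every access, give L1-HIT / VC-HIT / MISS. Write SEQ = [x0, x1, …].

#0 0x7d→b31/s3 MISS; vc=[]
#1 0x2c→b11/s3 MISS; vc=[31]
#2 0x6e→b27/s3 MISS; vc=[31,11]
#3 0x2c→b11/s3 VC-HIT; vc=[31,27]
#4 0x7e→b31/s3 VC-HIT; vc=[11,27]
#5 0x7f→b31/s3 L1-HIT; vc=[11,27]
#6 0x62→b24/s0 MISS; vc=[11,27]
#7 0x20→b8/s0 MISS; vc=[11,27,24]
#8 0x2d→b11/s3 VC-HIT; vc=[31,27,24]
#9 0x6d→b27/s3 VC-HIT; vc=[31,11,24]
#10 0x2c→b11/s3 VC-HIT; vc=[31,27,24]

SEQ = [MISS, MISS, MISS, VC-HIT, VC-HIT, L1-HIT, MISS, MISS, VC-HIT, VC-HIT, VC-HIT]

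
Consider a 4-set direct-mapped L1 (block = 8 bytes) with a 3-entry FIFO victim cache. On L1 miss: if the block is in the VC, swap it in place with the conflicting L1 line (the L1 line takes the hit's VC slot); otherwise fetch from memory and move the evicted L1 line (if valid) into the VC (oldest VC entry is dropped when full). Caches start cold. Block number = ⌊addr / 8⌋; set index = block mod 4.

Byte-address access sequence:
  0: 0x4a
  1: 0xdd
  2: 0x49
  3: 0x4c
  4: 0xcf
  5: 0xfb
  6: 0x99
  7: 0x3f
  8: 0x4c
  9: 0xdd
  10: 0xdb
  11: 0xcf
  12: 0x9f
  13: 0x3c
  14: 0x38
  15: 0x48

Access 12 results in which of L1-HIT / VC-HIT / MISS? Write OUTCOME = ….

0: 0x4a (blk 9, set 1) → MISS  vc=[]
1: 0xdd (blk 27, set 3) → MISS  vc=[]
2: 0x49 (blk 9, set 1) → L1-HIT  vc=[]
3: 0x4c (blk 9, set 1) → L1-HIT  vc=[]
4: 0xcf (blk 25, set 1) → MISS  vc=[9]
5: 0xfb (blk 31, set 3) → MISS  vc=[9, 27]
6: 0x99 (blk 19, set 3) → MISS  vc=[9, 27, 31]
7: 0x3f (blk 7, set 3) → MISS  vc=[27, 31, 19]
8: 0x4c (blk 9, set 1) → MISS  vc=[31, 19, 25]
9: 0xdd (blk 27, set 3) → MISS  vc=[19, 25, 7]
10: 0xdb (blk 27, set 3) → L1-HIT  vc=[19, 25, 7]
11: 0xcf (blk 25, set 1) → VC-HIT  vc=[19, 9, 7]
12: 0x9f (blk 19, set 3) → VC-HIT  vc=[27, 9, 7]
13: 0x3c (blk 7, set 3) → VC-HIT  vc=[27, 9, 19]
14: 0x38 (blk 7, set 3) → L1-HIT  vc=[27, 9, 19]
15: 0x48 (blk 9, set 1) → VC-HIT  vc=[27, 25, 19]

OUTCOME = VC-HIT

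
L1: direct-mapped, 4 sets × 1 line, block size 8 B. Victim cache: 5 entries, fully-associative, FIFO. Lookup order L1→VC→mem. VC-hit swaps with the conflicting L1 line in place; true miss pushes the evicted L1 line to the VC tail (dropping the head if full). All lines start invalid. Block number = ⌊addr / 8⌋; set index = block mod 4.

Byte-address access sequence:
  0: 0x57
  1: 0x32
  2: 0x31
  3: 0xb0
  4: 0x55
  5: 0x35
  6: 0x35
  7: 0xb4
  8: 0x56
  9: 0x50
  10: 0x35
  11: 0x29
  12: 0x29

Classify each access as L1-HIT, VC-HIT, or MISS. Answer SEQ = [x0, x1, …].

SEQ = [MISS, MISS, L1-HIT, MISS, VC-HIT, VC-HIT, L1-HIT, VC-HIT, VC-HIT, L1-HIT, VC-HIT, MISS, L1-HIT]

#0 0x57→b10/s2 MISS; vc=[]
#1 0x32→b6/s2 MISS; vc=[10]
#2 0x31→b6/s2 L1-HIT; vc=[10]
#3 0xb0→b22/s2 MISS; vc=[10,6]
#4 0x55→b10/s2 VC-HIT; vc=[22,6]
#5 0x35→b6/s2 VC-HIT; vc=[22,10]
#6 0x35→b6/s2 L1-HIT; vc=[22,10]
#7 0xb4→b22/s2 VC-HIT; vc=[6,10]
#8 0x56→b10/s2 VC-HIT; vc=[6,22]
#9 0x50→b10/s2 L1-HIT; vc=[6,22]
#10 0x35→b6/s2 VC-HIT; vc=[10,22]
#11 0x29→b5/s1 MISS; vc=[10,22]
#12 0x29→b5/s1 L1-HIT; vc=[10,22]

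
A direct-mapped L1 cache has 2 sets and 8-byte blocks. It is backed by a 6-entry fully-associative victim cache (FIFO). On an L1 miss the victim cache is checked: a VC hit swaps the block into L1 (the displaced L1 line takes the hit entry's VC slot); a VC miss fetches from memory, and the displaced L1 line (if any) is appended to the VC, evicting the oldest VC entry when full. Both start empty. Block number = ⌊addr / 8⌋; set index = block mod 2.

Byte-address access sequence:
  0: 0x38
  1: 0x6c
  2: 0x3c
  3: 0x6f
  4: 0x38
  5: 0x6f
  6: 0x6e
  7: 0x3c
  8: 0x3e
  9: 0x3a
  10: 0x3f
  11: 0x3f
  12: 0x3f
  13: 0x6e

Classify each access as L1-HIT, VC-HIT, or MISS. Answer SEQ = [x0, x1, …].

0: 0x38 (blk 7, set 1) → MISS  vc=[]
1: 0x6c (blk 13, set 1) → MISS  vc=[7]
2: 0x3c (blk 7, set 1) → VC-HIT  vc=[13]
3: 0x6f (blk 13, set 1) → VC-HIT  vc=[7]
4: 0x38 (blk 7, set 1) → VC-HIT  vc=[13]
5: 0x6f (blk 13, set 1) → VC-HIT  vc=[7]
6: 0x6e (blk 13, set 1) → L1-HIT  vc=[7]
7: 0x3c (blk 7, set 1) → VC-HIT  vc=[13]
8: 0x3e (blk 7, set 1) → L1-HIT  vc=[13]
9: 0x3a (blk 7, set 1) → L1-HIT  vc=[13]
10: 0x3f (blk 7, set 1) → L1-HIT  vc=[13]
11: 0x3f (blk 7, set 1) → L1-HIT  vc=[13]
12: 0x3f (blk 7, set 1) → L1-HIT  vc=[13]
13: 0x6e (blk 13, set 1) → VC-HIT  vc=[7]

SEQ = [MISS, MISS, VC-HIT, VC-HIT, VC-HIT, VC-HIT, L1-HIT, VC-HIT, L1-HIT, L1-HIT, L1-HIT, L1-HIT, L1-HIT, VC-HIT]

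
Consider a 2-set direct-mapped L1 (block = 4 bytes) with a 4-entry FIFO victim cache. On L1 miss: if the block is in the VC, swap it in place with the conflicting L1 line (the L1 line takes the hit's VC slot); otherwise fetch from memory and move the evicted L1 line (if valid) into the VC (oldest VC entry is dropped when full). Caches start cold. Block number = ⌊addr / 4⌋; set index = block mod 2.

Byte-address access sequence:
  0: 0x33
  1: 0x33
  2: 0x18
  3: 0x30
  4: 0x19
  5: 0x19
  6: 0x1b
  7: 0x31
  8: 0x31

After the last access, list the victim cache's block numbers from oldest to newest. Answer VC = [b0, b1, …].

VC = [6]

#0 0x33→b12/s0 MISS; vc=[]
#1 0x33→b12/s0 L1-HIT; vc=[]
#2 0x18→b6/s0 MISS; vc=[12]
#3 0x30→b12/s0 VC-HIT; vc=[6]
#4 0x19→b6/s0 VC-HIT; vc=[12]
#5 0x19→b6/s0 L1-HIT; vc=[12]
#6 0x1b→b6/s0 L1-HIT; vc=[12]
#7 0x31→b12/s0 VC-HIT; vc=[6]
#8 0x31→b12/s0 L1-HIT; vc=[6]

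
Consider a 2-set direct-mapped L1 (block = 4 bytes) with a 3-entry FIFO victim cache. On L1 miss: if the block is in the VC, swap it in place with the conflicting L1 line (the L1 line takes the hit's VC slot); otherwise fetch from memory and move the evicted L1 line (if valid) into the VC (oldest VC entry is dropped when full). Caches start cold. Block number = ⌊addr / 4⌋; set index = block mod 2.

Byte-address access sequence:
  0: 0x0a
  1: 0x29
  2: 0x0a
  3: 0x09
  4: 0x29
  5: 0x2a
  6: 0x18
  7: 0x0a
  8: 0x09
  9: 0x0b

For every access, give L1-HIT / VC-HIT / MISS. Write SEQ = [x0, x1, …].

  [0] addr=0xa blk=2 s=0: MISS | VC []
  [1] addr=0x29 blk=10 s=0: MISS | VC [2]
  [2] addr=0xa blk=2 s=0: VC-HIT | VC [10]
  [3] addr=0x9 blk=2 s=0: L1-HIT | VC [10]
  [4] addr=0x29 blk=10 s=0: VC-HIT | VC [2]
  [5] addr=0x2a blk=10 s=0: L1-HIT | VC [2]
  [6] addr=0x18 blk=6 s=0: MISS | VC [2, 10]
  [7] addr=0xa blk=2 s=0: VC-HIT | VC [6, 10]
  [8] addr=0x9 blk=2 s=0: L1-HIT | VC [6, 10]
  [9] addr=0xb blk=2 s=0: L1-HIT | VC [6, 10]

SEQ = [MISS, MISS, VC-HIT, L1-HIT, VC-HIT, L1-HIT, MISS, VC-HIT, L1-HIT, L1-HIT]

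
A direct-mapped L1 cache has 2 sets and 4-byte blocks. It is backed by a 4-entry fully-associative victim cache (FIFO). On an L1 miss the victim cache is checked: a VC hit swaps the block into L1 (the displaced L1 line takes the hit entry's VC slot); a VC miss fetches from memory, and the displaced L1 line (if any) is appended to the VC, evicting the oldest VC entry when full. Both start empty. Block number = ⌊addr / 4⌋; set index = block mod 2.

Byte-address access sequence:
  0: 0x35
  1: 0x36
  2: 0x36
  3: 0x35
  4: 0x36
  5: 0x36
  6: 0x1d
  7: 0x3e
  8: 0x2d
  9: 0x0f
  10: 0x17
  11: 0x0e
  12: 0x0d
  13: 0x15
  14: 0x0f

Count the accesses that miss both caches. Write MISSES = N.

0: 0x35 (blk 13, set 1) → MISS  vc=[]
1: 0x36 (blk 13, set 1) → L1-HIT  vc=[]
2: 0x36 (blk 13, set 1) → L1-HIT  vc=[]
3: 0x35 (blk 13, set 1) → L1-HIT  vc=[]
4: 0x36 (blk 13, set 1) → L1-HIT  vc=[]
5: 0x36 (blk 13, set 1) → L1-HIT  vc=[]
6: 0x1d (blk 7, set 1) → MISS  vc=[13]
7: 0x3e (blk 15, set 1) → MISS  vc=[13, 7]
8: 0x2d (blk 11, set 1) → MISS  vc=[13, 7, 15]
9: 0xf (blk 3, set 1) → MISS  vc=[13, 7, 15, 11]
10: 0x17 (blk 5, set 1) → MISS  vc=[7, 15, 11, 3]
11: 0xe (blk 3, set 1) → VC-HIT  vc=[7, 15, 11, 5]
12: 0xd (blk 3, set 1) → L1-HIT  vc=[7, 15, 11, 5]
13: 0x15 (blk 5, set 1) → VC-HIT  vc=[7, 15, 11, 3]
14: 0xf (blk 3, set 1) → VC-HIT  vc=[7, 15, 11, 5]

MISSES = 6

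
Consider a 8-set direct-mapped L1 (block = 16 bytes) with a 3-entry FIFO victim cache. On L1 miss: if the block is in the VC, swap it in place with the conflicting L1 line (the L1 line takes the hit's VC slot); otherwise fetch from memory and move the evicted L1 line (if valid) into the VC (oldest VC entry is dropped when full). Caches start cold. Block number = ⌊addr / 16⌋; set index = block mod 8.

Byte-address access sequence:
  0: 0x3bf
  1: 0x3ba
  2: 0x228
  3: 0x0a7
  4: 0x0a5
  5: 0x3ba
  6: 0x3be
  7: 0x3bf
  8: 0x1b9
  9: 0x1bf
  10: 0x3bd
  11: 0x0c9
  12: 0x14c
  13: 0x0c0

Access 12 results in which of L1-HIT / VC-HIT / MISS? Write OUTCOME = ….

OUTCOME = MISS

  [0] addr=0x3bf blk=59 s=3: MISS | VC []
  [1] addr=0x3ba blk=59 s=3: L1-HIT | VC []
  [2] addr=0x228 blk=34 s=2: MISS | VC []
  [3] addr=0xa7 blk=10 s=2: MISS | VC [34]
  [4] addr=0xa5 blk=10 s=2: L1-HIT | VC [34]
  [5] addr=0x3ba blk=59 s=3: L1-HIT | VC [34]
  [6] addr=0x3be blk=59 s=3: L1-HIT | VC [34]
  [7] addr=0x3bf blk=59 s=3: L1-HIT | VC [34]
  [8] addr=0x1b9 blk=27 s=3: MISS | VC [34, 59]
  [9] addr=0x1bf blk=27 s=3: L1-HIT | VC [34, 59]
  [10] addr=0x3bd blk=59 s=3: VC-HIT | VC [34, 27]
  [11] addr=0xc9 blk=12 s=4: MISS | VC [34, 27]
  [12] addr=0x14c blk=20 s=4: MISS | VC [34, 27, 12]
  [13] addr=0xc0 blk=12 s=4: VC-HIT | VC [34, 27, 20]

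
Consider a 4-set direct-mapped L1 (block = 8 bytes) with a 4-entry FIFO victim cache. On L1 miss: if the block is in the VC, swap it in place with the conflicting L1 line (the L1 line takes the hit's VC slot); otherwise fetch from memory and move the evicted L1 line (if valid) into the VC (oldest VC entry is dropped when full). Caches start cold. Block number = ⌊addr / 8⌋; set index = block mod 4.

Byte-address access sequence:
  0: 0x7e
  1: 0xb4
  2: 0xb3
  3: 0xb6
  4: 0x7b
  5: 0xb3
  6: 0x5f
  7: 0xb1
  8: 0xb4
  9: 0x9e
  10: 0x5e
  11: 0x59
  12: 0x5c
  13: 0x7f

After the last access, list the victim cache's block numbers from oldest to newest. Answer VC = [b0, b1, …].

VC = [11, 19]

0: 0x7e (blk 15, set 3) → MISS  vc=[]
1: 0xb4 (blk 22, set 2) → MISS  vc=[]
2: 0xb3 (blk 22, set 2) → L1-HIT  vc=[]
3: 0xb6 (blk 22, set 2) → L1-HIT  vc=[]
4: 0x7b (blk 15, set 3) → L1-HIT  vc=[]
5: 0xb3 (blk 22, set 2) → L1-HIT  vc=[]
6: 0x5f (blk 11, set 3) → MISS  vc=[15]
7: 0xb1 (blk 22, set 2) → L1-HIT  vc=[15]
8: 0xb4 (blk 22, set 2) → L1-HIT  vc=[15]
9: 0x9e (blk 19, set 3) → MISS  vc=[15, 11]
10: 0x5e (blk 11, set 3) → VC-HIT  vc=[15, 19]
11: 0x59 (blk 11, set 3) → L1-HIT  vc=[15, 19]
12: 0x5c (blk 11, set 3) → L1-HIT  vc=[15, 19]
13: 0x7f (blk 15, set 3) → VC-HIT  vc=[11, 19]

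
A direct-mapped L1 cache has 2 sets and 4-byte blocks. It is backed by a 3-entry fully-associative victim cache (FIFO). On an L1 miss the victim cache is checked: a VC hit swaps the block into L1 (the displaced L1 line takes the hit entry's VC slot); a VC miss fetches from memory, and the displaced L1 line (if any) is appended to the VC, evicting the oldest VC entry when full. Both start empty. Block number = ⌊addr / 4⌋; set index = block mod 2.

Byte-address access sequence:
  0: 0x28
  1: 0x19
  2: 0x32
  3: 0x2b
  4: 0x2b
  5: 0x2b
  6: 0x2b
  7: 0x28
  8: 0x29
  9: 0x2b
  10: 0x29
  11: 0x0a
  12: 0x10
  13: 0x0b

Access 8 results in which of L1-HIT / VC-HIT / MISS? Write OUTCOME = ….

  [0] addr=0x28 blk=10 s=0: MISS | VC []
  [1] addr=0x19 blk=6 s=0: MISS | VC [10]
  [2] addr=0x32 blk=12 s=0: MISS | VC [10, 6]
  [3] addr=0x2b blk=10 s=0: VC-HIT | VC [12, 6]
  [4] addr=0x2b blk=10 s=0: L1-HIT | VC [12, 6]
  [5] addr=0x2b blk=10 s=0: L1-HIT | VC [12, 6]
  [6] addr=0x2b blk=10 s=0: L1-HIT | VC [12, 6]
  [7] addr=0x28 blk=10 s=0: L1-HIT | VC [12, 6]
  [8] addr=0x29 blk=10 s=0: L1-HIT | VC [12, 6]
  [9] addr=0x2b blk=10 s=0: L1-HIT | VC [12, 6]
  [10] addr=0x29 blk=10 s=0: L1-HIT | VC [12, 6]
  [11] addr=0xa blk=2 s=0: MISS | VC [12, 6, 10]
  [12] addr=0x10 blk=4 s=0: MISS | VC [6, 10, 2]
  [13] addr=0xb blk=2 s=0: VC-HIT | VC [6, 10, 4]

OUTCOME = L1-HIT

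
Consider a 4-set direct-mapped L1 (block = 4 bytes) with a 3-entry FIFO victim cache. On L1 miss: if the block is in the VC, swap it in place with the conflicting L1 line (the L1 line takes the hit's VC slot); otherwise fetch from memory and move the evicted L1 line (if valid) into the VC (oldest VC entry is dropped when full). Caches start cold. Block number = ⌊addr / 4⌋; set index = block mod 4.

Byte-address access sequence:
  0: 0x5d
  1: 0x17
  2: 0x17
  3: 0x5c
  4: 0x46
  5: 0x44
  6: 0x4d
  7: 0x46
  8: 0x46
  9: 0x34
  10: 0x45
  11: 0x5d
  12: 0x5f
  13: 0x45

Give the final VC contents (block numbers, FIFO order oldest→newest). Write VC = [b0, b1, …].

VC = [5, 19, 13]

  [0] addr=0x5d blk=23 s=3: MISS | VC []
  [1] addr=0x17 blk=5 s=1: MISS | VC []
  [2] addr=0x17 blk=5 s=1: L1-HIT | VC []
  [3] addr=0x5c blk=23 s=3: L1-HIT | VC []
  [4] addr=0x46 blk=17 s=1: MISS | VC [5]
  [5] addr=0x44 blk=17 s=1: L1-HIT | VC [5]
  [6] addr=0x4d blk=19 s=3: MISS | VC [5, 23]
  [7] addr=0x46 blk=17 s=1: L1-HIT | VC [5, 23]
  [8] addr=0x46 blk=17 s=1: L1-HIT | VC [5, 23]
  [9] addr=0x34 blk=13 s=1: MISS | VC [5, 23, 17]
  [10] addr=0x45 blk=17 s=1: VC-HIT | VC [5, 23, 13]
  [11] addr=0x5d blk=23 s=3: VC-HIT | VC [5, 19, 13]
  [12] addr=0x5f blk=23 s=3: L1-HIT | VC [5, 19, 13]
  [13] addr=0x45 blk=17 s=1: L1-HIT | VC [5, 19, 13]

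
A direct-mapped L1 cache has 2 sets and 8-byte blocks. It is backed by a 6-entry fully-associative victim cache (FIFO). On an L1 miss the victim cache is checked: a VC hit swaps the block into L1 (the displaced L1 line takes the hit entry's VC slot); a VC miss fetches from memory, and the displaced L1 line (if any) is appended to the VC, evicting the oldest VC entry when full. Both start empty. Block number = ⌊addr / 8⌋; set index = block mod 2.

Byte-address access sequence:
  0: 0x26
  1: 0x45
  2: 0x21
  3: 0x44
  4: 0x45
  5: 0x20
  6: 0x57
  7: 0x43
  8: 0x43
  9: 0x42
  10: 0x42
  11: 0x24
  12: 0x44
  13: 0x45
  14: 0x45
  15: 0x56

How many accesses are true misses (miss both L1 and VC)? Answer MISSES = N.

#0 0x26→b4/s0 MISS; vc=[]
#1 0x45→b8/s0 MISS; vc=[4]
#2 0x21→b4/s0 VC-HIT; vc=[8]
#3 0x44→b8/s0 VC-HIT; vc=[4]
#4 0x45→b8/s0 L1-HIT; vc=[4]
#5 0x20→b4/s0 VC-HIT; vc=[8]
#6 0x57→b10/s0 MISS; vc=[8,4]
#7 0x43→b8/s0 VC-HIT; vc=[10,4]
#8 0x43→b8/s0 L1-HIT; vc=[10,4]
#9 0x42→b8/s0 L1-HIT; vc=[10,4]
#10 0x42→b8/s0 L1-HIT; vc=[10,4]
#11 0x24→b4/s0 VC-HIT; vc=[10,8]
#12 0x44→b8/s0 VC-HIT; vc=[10,4]
#13 0x45→b8/s0 L1-HIT; vc=[10,4]
#14 0x45→b8/s0 L1-HIT; vc=[10,4]
#15 0x56→b10/s0 VC-HIT; vc=[8,4]

MISSES = 3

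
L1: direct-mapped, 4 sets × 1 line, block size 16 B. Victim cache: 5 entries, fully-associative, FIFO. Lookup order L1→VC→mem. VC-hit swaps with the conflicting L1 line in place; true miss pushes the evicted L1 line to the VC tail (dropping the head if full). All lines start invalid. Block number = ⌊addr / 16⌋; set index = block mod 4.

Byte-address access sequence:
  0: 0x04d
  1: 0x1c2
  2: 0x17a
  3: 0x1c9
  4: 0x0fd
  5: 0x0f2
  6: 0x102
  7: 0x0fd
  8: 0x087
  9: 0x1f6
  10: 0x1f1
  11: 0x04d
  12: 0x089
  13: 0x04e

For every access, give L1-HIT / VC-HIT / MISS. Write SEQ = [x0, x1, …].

  [0] addr=0x4d blk=4 s=0: MISS | VC []
  [1] addr=0x1c2 blk=28 s=0: MISS | VC [4]
  [2] addr=0x17a blk=23 s=3: MISS | VC [4]
  [3] addr=0x1c9 blk=28 s=0: L1-HIT | VC [4]
  [4] addr=0xfd blk=15 s=3: MISS | VC [4, 23]
  [5] addr=0xf2 blk=15 s=3: L1-HIT | VC [4, 23]
  [6] addr=0x102 blk=16 s=0: MISS | VC [4, 23, 28]
  [7] addr=0xfd blk=15 s=3: L1-HIT | VC [4, 23, 28]
  [8] addr=0x87 blk=8 s=0: MISS | VC [4, 23, 28, 16]
  [9] addr=0x1f6 blk=31 s=3: MISS | VC [4, 23, 28, 16, 15]
  [10] addr=0x1f1 blk=31 s=3: L1-HIT | VC [4, 23, 28, 16, 15]
  [11] addr=0x4d blk=4 s=0: VC-HIT | VC [8, 23, 28, 16, 15]
  [12] addr=0x89 blk=8 s=0: VC-HIT | VC [4, 23, 28, 16, 15]
  [13] addr=0x4e blk=4 s=0: VC-HIT | VC [8, 23, 28, 16, 15]

SEQ = [MISS, MISS, MISS, L1-HIT, MISS, L1-HIT, MISS, L1-HIT, MISS, MISS, L1-HIT, VC-HIT, VC-HIT, VC-HIT]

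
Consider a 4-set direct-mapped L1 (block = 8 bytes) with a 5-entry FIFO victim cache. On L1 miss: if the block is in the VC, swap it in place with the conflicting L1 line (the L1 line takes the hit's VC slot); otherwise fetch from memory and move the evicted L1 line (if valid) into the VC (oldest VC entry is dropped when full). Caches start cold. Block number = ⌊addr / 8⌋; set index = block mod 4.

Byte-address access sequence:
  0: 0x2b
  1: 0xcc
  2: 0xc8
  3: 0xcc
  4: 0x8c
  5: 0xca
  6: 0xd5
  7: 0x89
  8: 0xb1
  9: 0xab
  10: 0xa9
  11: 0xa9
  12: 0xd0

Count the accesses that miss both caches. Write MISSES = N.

  [0] addr=0x2b blk=5 s=1: MISS | VC []
  [1] addr=0xcc blk=25 s=1: MISS | VC [5]
  [2] addr=0xc8 blk=25 s=1: L1-HIT | VC [5]
  [3] addr=0xcc blk=25 s=1: L1-HIT | VC [5]
  [4] addr=0x8c blk=17 s=1: MISS | VC [5, 25]
  [5] addr=0xca blk=25 s=1: VC-HIT | VC [5, 17]
  [6] addr=0xd5 blk=26 s=2: MISS | VC [5, 17]
  [7] addr=0x89 blk=17 s=1: VC-HIT | VC [5, 25]
  [8] addr=0xb1 blk=22 s=2: MISS | VC [5, 25, 26]
  [9] addr=0xab blk=21 s=1: MISS | VC [5, 25, 26, 17]
  [10] addr=0xa9 blk=21 s=1: L1-HIT | VC [5, 25, 26, 17]
  [11] addr=0xa9 blk=21 s=1: L1-HIT | VC [5, 25, 26, 17]
  [12] addr=0xd0 blk=26 s=2: VC-HIT | VC [5, 25, 22, 17]

MISSES = 6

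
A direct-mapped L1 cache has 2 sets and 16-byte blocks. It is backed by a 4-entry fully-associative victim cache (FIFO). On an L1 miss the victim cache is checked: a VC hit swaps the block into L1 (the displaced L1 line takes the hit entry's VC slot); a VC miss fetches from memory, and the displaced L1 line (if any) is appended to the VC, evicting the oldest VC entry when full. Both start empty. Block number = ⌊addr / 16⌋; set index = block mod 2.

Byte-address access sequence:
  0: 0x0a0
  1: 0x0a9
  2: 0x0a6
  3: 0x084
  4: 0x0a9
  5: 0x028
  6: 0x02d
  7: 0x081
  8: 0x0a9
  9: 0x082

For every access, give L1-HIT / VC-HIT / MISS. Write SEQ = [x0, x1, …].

SEQ = [MISS, L1-HIT, L1-HIT, MISS, VC-HIT, MISS, L1-HIT, VC-HIT, VC-HIT, VC-HIT]

#0 0xa0→b10/s0 MISS; vc=[]
#1 0xa9→b10/s0 L1-HIT; vc=[]
#2 0xa6→b10/s0 L1-HIT; vc=[]
#3 0x84→b8/s0 MISS; vc=[10]
#4 0xa9→b10/s0 VC-HIT; vc=[8]
#5 0x28→b2/s0 MISS; vc=[8,10]
#6 0x2d→b2/s0 L1-HIT; vc=[8,10]
#7 0x81→b8/s0 VC-HIT; vc=[2,10]
#8 0xa9→b10/s0 VC-HIT; vc=[2,8]
#9 0x82→b8/s0 VC-HIT; vc=[2,10]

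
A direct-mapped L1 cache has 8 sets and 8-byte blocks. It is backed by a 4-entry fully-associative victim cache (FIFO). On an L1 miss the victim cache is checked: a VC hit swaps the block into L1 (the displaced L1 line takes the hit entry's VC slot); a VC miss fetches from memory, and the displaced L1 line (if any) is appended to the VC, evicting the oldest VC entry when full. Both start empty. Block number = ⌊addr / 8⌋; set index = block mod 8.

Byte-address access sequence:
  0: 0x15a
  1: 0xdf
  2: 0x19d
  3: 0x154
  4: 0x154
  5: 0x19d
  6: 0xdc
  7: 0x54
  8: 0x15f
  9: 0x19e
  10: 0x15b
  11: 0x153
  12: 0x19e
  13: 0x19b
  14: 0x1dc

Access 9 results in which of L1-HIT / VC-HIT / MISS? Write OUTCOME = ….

OUTCOME = VC-HIT

0: 0x15a (blk 43, set 3) → MISS  vc=[]
1: 0xdf (blk 27, set 3) → MISS  vc=[43]
2: 0x19d (blk 51, set 3) → MISS  vc=[43, 27]
3: 0x154 (blk 42, set 2) → MISS  vc=[43, 27]
4: 0x154 (blk 42, set 2) → L1-HIT  vc=[43, 27]
5: 0x19d (blk 51, set 3) → L1-HIT  vc=[43, 27]
6: 0xdc (blk 27, set 3) → VC-HIT  vc=[43, 51]
7: 0x54 (blk 10, set 2) → MISS  vc=[43, 51, 42]
8: 0x15f (blk 43, set 3) → VC-HIT  vc=[27, 51, 42]
9: 0x19e (blk 51, set 3) → VC-HIT  vc=[27, 43, 42]
10: 0x15b (blk 43, set 3) → VC-HIT  vc=[27, 51, 42]
11: 0x153 (blk 42, set 2) → VC-HIT  vc=[27, 51, 10]
12: 0x19e (blk 51, set 3) → VC-HIT  vc=[27, 43, 10]
13: 0x19b (blk 51, set 3) → L1-HIT  vc=[27, 43, 10]
14: 0x1dc (blk 59, set 3) → MISS  vc=[27, 43, 10, 51]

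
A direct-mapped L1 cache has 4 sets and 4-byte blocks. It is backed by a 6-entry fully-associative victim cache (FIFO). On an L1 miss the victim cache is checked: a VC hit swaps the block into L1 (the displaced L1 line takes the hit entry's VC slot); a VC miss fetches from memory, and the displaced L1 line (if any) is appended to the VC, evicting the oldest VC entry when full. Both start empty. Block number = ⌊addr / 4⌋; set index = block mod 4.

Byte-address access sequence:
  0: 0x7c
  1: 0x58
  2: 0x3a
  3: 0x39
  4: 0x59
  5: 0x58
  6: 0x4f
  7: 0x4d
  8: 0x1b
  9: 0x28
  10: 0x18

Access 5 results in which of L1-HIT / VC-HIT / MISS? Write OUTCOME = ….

#0 0x7c→b31/s3 MISS; vc=[]
#1 0x58→b22/s2 MISS; vc=[]
#2 0x3a→b14/s2 MISS; vc=[22]
#3 0x39→b14/s2 L1-HIT; vc=[22]
#4 0x59→b22/s2 VC-HIT; vc=[14]
#5 0x58→b22/s2 L1-HIT; vc=[14]
#6 0x4f→b19/s3 MISS; vc=[14,31]
#7 0x4d→b19/s3 L1-HIT; vc=[14,31]
#8 0x1b→b6/s2 MISS; vc=[14,31,22]
#9 0x28→b10/s2 MISS; vc=[14,31,22,6]
#10 0x18→b6/s2 VC-HIT; vc=[14,31,22,10]

OUTCOME = L1-HIT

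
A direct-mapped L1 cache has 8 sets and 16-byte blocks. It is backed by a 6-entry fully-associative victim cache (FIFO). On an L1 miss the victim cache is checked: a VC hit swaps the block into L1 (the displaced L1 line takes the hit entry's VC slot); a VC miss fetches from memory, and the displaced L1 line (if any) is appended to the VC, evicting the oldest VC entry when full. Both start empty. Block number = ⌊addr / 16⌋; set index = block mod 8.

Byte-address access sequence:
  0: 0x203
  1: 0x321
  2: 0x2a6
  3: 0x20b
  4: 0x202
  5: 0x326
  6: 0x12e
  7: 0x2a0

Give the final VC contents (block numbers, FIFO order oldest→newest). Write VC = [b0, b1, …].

0: 0x203 (blk 32, set 0) → MISS  vc=[]
1: 0x321 (blk 50, set 2) → MISS  vc=[]
2: 0x2a6 (blk 42, set 2) → MISS  vc=[50]
3: 0x20b (blk 32, set 0) → L1-HIT  vc=[50]
4: 0x202 (blk 32, set 0) → L1-HIT  vc=[50]
5: 0x326 (blk 50, set 2) → VC-HIT  vc=[42]
6: 0x12e (blk 18, set 2) → MISS  vc=[42, 50]
7: 0x2a0 (blk 42, set 2) → VC-HIT  vc=[18, 50]

VC = [18, 50]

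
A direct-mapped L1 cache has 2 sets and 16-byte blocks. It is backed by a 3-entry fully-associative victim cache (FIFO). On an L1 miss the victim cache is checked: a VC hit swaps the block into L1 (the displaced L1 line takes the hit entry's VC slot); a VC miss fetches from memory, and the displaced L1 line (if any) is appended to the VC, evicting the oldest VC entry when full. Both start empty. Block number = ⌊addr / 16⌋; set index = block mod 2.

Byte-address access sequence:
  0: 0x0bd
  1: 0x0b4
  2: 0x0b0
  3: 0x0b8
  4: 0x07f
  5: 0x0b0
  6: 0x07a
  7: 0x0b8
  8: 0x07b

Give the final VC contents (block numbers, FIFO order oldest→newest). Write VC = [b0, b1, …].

#0 0xbd→b11/s1 MISS; vc=[]
#1 0xb4→b11/s1 L1-HIT; vc=[]
#2 0xb0→b11/s1 L1-HIT; vc=[]
#3 0xb8→b11/s1 L1-HIT; vc=[]
#4 0x7f→b7/s1 MISS; vc=[11]
#5 0xb0→b11/s1 VC-HIT; vc=[7]
#6 0x7a→b7/s1 VC-HIT; vc=[11]
#7 0xb8→b11/s1 VC-HIT; vc=[7]
#8 0x7b→b7/s1 VC-HIT; vc=[11]

VC = [11]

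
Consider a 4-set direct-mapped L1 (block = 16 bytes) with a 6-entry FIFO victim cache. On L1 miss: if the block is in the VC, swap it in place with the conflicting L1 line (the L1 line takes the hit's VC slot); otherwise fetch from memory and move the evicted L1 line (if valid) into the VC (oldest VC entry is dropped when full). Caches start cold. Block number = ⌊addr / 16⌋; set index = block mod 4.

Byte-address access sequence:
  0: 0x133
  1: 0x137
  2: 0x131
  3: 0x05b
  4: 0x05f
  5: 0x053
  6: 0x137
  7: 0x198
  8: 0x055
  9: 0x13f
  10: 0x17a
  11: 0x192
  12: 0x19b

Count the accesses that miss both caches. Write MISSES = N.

MISSES = 4

  [0] addr=0x133 blk=19 s=3: MISS | VC []
  [1] addr=0x137 blk=19 s=3: L1-HIT | VC []
  [2] addr=0x131 blk=19 s=3: L1-HIT | VC []
  [3] addr=0x5b blk=5 s=1: MISS | VC []
  [4] addr=0x5f blk=5 s=1: L1-HIT | VC []
  [5] addr=0x53 blk=5 s=1: L1-HIT | VC []
  [6] addr=0x137 blk=19 s=3: L1-HIT | VC []
  [7] addr=0x198 blk=25 s=1: MISS | VC [5]
  [8] addr=0x55 blk=5 s=1: VC-HIT | VC [25]
  [9] addr=0x13f blk=19 s=3: L1-HIT | VC [25]
  [10] addr=0x17a blk=23 s=3: MISS | VC [25, 19]
  [11] addr=0x192 blk=25 s=1: VC-HIT | VC [5, 19]
  [12] addr=0x19b blk=25 s=1: L1-HIT | VC [5, 19]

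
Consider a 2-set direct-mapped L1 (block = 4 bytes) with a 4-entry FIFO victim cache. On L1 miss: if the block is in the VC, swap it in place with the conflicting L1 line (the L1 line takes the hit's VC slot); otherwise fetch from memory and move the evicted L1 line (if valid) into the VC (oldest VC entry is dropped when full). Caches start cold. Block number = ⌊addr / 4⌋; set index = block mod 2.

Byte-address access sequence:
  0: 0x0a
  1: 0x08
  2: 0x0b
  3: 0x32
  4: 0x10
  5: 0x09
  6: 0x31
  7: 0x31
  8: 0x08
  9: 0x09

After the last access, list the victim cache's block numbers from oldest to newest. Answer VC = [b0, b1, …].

#0 0xa→b2/s0 MISS; vc=[]
#1 0x8→b2/s0 L1-HIT; vc=[]
#2 0xb→b2/s0 L1-HIT; vc=[]
#3 0x32→b12/s0 MISS; vc=[2]
#4 0x10→b4/s0 MISS; vc=[2,12]
#5 0x9→b2/s0 VC-HIT; vc=[4,12]
#6 0x31→b12/s0 VC-HIT; vc=[4,2]
#7 0x31→b12/s0 L1-HIT; vc=[4,2]
#8 0x8→b2/s0 VC-HIT; vc=[4,12]
#9 0x9→b2/s0 L1-HIT; vc=[4,12]

VC = [4, 12]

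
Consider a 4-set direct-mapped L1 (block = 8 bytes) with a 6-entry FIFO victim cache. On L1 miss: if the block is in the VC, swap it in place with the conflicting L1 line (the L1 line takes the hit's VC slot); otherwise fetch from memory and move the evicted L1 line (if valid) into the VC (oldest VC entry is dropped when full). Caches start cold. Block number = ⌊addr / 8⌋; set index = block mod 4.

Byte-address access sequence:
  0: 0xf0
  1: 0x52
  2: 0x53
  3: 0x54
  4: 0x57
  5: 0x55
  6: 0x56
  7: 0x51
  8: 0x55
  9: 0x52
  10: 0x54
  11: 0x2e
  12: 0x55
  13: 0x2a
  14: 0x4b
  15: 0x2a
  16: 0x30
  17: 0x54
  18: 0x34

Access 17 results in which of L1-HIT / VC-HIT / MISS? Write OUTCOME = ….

  [0] addr=0xf0 blk=30 s=2: MISS | VC []
  [1] addr=0x52 blk=10 s=2: MISS | VC [30]
  [2] addr=0x53 blk=10 s=2: L1-HIT | VC [30]
  [3] addr=0x54 blk=10 s=2: L1-HIT | VC [30]
  [4] addr=0x57 blk=10 s=2: L1-HIT | VC [30]
  [5] addr=0x55 blk=10 s=2: L1-HIT | VC [30]
  [6] addr=0x56 blk=10 s=2: L1-HIT | VC [30]
  [7] addr=0x51 blk=10 s=2: L1-HIT | VC [30]
  [8] addr=0x55 blk=10 s=2: L1-HIT | VC [30]
  [9] addr=0x52 blk=10 s=2: L1-HIT | VC [30]
  [10] addr=0x54 blk=10 s=2: L1-HIT | VC [30]
  [11] addr=0x2e blk=5 s=1: MISS | VC [30]
  [12] addr=0x55 blk=10 s=2: L1-HIT | VC [30]
  [13] addr=0x2a blk=5 s=1: L1-HIT | VC [30]
  [14] addr=0x4b blk=9 s=1: MISS | VC [30, 5]
  [15] addr=0x2a blk=5 s=1: VC-HIT | VC [30, 9]
  [16] addr=0x30 blk=6 s=2: MISS | VC [30, 9, 10]
  [17] addr=0x54 blk=10 s=2: VC-HIT | VC [30, 9, 6]
  [18] addr=0x34 blk=6 s=2: VC-HIT | VC [30, 9, 10]

OUTCOME = VC-HIT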